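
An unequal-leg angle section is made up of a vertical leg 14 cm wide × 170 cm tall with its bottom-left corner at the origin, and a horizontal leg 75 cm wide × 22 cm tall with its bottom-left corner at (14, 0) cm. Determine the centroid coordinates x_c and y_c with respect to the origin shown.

x_c = 25.22 cm, y_c = 54.70 cm

vertical leg: A = 14 × 170 = 2380.00, centroid at (7.00, 85.00).
horizontal leg: A = 75 × 22 = 1650.00, centroid at (51.50, 11.00).
ΣA = 4030.00 cm²
ΣAx_c = (2380.00)(7.00) + (1650.00)(51.50) = 101635.00 cm³
ΣAy_c = (2380.00)(85.00) + (1650.00)(11.00) = 220450.00 cm³
x_c = 101635.00 / 4030.00 = 25.22 cm
y_c = 220450.00 / 4030.00 = 54.70 cm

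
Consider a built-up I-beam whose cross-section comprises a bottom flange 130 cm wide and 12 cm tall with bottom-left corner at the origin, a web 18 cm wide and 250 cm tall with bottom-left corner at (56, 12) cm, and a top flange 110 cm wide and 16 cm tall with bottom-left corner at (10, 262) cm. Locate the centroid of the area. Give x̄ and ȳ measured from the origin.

bottom flange: A = 130 × 12 = 1560.00, centroid at (65.00, 6.00).
web: A = 18 × 250 = 4500.00, centroid at (65.00, 137.00).
top flange: A = 110 × 16 = 1760.00, centroid at (65.00, 270.00).
ΣA = 7820.00 cm², ΣAx̄ = 508300.00 cm³, ΣAȳ = 1101060.00 cm³.
x̄ = 508300.00/7820.00 = 65.00 cm; ȳ = 1101060.00/7820.00 = 140.80 cm.

x̄ = 65.00 cm, ȳ = 140.80 cm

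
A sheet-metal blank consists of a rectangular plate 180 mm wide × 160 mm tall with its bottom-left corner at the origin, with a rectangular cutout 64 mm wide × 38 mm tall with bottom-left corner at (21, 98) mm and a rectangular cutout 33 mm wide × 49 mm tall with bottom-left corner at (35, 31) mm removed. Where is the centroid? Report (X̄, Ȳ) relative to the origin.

Part | A | x̄ᵢ | ȳᵢ | A·x̄ᵢ | A·ȳᵢ
plate | 28800.00 | 90.00 | 80.00 | 2592000.00 | 2304000.00
hole 1 | -2432.00 | 53.00 | 117.00 | -128896.00 | -284544.00
hole 2 | -1617.00 | 51.50 | 55.50 | -83275.50 | -89743.50
Σ | 24751.00 |  |  | 2379828.50 | 1929712.50
X̄ = 2379828.50 / 24751.00 = 96.15 mm
Ȳ = 1929712.50 / 24751.00 = 77.97 mm

X̄ = 96.15 mm, Ȳ = 77.97 mm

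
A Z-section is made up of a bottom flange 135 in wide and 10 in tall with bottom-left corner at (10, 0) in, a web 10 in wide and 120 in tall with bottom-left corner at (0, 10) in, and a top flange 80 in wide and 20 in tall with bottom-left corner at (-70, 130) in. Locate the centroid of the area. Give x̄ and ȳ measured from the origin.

bottom flange: A = 135 × 10 = 1350.00, centroid at (77.50, 5.00).
web: A = 10 × 120 = 1200.00, centroid at (5.00, 70.00).
top flange: A = 80 × 20 = 1600.00, centroid at (-30.00, 140.00).
ΣA = 4150.00 in²
ΣAx̄ = (1350.00)(77.50) + (1200.00)(5.00) + (1600.00)(-30.00) = 62625.00 in³
ΣAȳ = (1350.00)(5.00) + (1200.00)(70.00) + (1600.00)(140.00) = 314750.00 in³
x̄ = 62625.00 / 4150.00 = 15.09 in
ȳ = 314750.00 / 4150.00 = 75.84 in

x̄ = 15.09 in, ȳ = 75.84 in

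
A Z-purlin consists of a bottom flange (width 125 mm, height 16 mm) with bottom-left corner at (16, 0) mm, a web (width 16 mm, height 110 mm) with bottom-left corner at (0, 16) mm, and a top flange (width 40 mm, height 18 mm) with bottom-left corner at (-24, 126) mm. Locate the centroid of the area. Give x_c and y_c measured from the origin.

Part | A | x̄ᵢ | ȳᵢ | A·x̄ᵢ | A·ȳᵢ
bottom flange | 2000.00 | 78.50 | 8.00 | 157000.00 | 16000.00
web | 1760.00 | 8.00 | 71.00 | 14080.00 | 124960.00
top flange | 720.00 | -4.00 | 135.00 | -2880.00 | 97200.00
Σ | 4480.00 |  |  | 168200.00 | 238160.00
x_c = 168200.00 / 4480.00 = 37.54 mm
y_c = 238160.00 / 4480.00 = 53.16 mm

x_c = 37.54 mm, y_c = 53.16 mm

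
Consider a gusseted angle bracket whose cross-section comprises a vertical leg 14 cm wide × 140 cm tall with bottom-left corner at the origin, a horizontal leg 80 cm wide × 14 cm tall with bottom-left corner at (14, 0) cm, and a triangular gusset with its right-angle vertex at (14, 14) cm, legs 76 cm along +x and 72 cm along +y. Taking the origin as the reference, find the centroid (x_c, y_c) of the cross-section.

x_c = 31.26 cm, y_c = 42.81 cm

vertical leg: A = 14 × 140 = 1960.00, centroid at (7.00, 70.00).
horizontal leg: A = 80 × 14 = 1120.00, centroid at (54.00, 7.00).
gusset: A = ½·76·72 = 2736.00, centroid at (39.33, 38.00).
ΣA = 5816.00 cm²
ΣAx_c = (1960.00)(7.00) + (1120.00)(54.00) + (2736.00)(39.33) = 181816.00 cm³
ΣAy_c = (1960.00)(70.00) + (1120.00)(7.00) + (2736.00)(38.00) = 249008.00 cm³
x_c = 181816.00 / 5816.00 = 31.26 cm
y_c = 249008.00 / 5816.00 = 42.81 cm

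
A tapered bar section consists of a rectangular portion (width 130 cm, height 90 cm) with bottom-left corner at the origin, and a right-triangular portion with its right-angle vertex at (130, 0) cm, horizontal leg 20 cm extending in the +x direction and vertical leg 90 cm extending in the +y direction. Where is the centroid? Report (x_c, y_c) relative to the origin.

rectangular portion: A = 130 × 90 = 11700.00, centroid at (65.00, 45.00).
triangular portion: A = ½·20·90 = 900.00, centroid at (136.67, 30.00).
ΣA = 12600.00 cm², ΣAx_c = 883500.00 cm³, ΣAy_c = 553500.00 cm³.
x_c = 883500.00/12600.00 = 70.12 cm; y_c = 553500.00/12600.00 = 43.93 cm.

x_c = 70.12 cm, y_c = 43.93 cm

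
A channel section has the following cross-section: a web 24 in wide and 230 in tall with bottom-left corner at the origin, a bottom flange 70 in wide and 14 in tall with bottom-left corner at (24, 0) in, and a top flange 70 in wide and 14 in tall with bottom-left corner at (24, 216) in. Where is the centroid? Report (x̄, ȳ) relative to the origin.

x̄ = 24.32 in, ȳ = 115.00 in

web: A = 24 × 230 = 5520.00, centroid at (12.00, 115.00).
bottom flange: A = 70 × 14 = 980.00, centroid at (59.00, 7.00).
top flange: A = 70 × 14 = 980.00, centroid at (59.00, 223.00).
ΣA = 7480.00 in², ΣAx̄ = 181880.00 in³, ΣAȳ = 860200.00 in³.
x̄ = 181880.00/7480.00 = 24.32 in; ȳ = 860200.00/7480.00 = 115.00 in.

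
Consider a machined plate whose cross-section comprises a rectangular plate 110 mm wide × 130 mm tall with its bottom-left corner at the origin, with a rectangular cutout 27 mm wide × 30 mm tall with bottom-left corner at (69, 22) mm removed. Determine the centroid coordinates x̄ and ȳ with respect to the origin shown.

x̄ = 53.35 mm, ȳ = 66.68 mm

plate: A = 110 × 130 = 14300.00, centroid at (55.00, 65.00).
hole: A = −(27 × 30) = -810.00, centroid at (82.50, 37.00).
ΣA = 13490.00 mm², ΣAx̄ = 719675.00 mm³, ΣAȳ = 899530.00 mm³.
x̄ = 719675.00/13490.00 = 53.35 mm; ȳ = 899530.00/13490.00 = 66.68 mm.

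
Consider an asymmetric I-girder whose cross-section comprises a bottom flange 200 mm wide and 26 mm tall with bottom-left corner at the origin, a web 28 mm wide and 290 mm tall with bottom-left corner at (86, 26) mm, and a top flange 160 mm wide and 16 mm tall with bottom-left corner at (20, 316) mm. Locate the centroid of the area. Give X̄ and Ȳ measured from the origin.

X̄ = 100.00 mm, Ȳ = 143.93 mm

bottom flange: A = 200 × 26 = 5200.00, centroid at (100.00, 13.00).
web: A = 28 × 290 = 8120.00, centroid at (100.00, 171.00).
top flange: A = 160 × 16 = 2560.00, centroid at (100.00, 324.00).
ΣA = 15880.00 mm²
ΣAX̄ = (5200.00)(100.00) + (8120.00)(100.00) + (2560.00)(100.00) = 1588000.00 mm³
ΣAȲ = (5200.00)(13.00) + (8120.00)(171.00) + (2560.00)(324.00) = 2285560.00 mm³
X̄ = 1588000.00 / 15880.00 = 100.00 mm
Ȳ = 2285560.00 / 15880.00 = 143.93 mm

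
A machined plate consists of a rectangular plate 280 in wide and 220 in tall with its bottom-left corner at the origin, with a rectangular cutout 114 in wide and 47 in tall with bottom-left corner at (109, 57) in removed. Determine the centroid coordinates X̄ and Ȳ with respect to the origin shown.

X̄ = 137.52 in, Ȳ = 112.81 in

plate: A = 280 × 220 = 61600.00, centroid at (140.00, 110.00).
hole: A = −(114 × 47) = -5358.00, centroid at (166.00, 80.50).
ΣA = 56242.00 in², ΣAX̄ = 7734572.00 in³, ΣAȲ = 6344681.00 in³.
X̄ = 7734572.00/56242.00 = 137.52 in; Ȳ = 6344681.00/56242.00 = 112.81 in.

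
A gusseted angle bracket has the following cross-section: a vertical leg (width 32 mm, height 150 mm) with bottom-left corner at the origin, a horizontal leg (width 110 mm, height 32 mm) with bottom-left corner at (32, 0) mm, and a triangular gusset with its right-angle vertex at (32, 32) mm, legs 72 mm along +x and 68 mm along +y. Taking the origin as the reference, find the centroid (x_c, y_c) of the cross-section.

vertical leg: A = 32 × 150 = 4800.00, centroid at (16.00, 75.00).
horizontal leg: A = 110 × 32 = 3520.00, centroid at (87.00, 16.00).
gusset: A = ½·72·68 = 2448.00, centroid at (56.00, 54.67).
ΣA = 10768.00 mm²
ΣAx_c = (4800.00)(16.00) + (3520.00)(87.00) + (2448.00)(56.00) = 520128.00 mm³
ΣAy_c = (4800.00)(75.00) + (3520.00)(16.00) + (2448.00)(54.67) = 550144.00 mm³
x_c = 520128.00 / 10768.00 = 48.30 mm
y_c = 550144.00 / 10768.00 = 51.09 mm

x_c = 48.30 mm, y_c = 51.09 mm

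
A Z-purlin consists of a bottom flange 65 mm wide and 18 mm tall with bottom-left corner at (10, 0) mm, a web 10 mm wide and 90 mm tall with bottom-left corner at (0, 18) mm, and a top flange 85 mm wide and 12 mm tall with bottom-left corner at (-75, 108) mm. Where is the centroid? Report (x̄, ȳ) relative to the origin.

x̄ = 6.82 mm, ȳ = 59.39 mm

bottom flange: A = 65 × 18 = 1170.00, centroid at (42.50, 9.00).
web: A = 10 × 90 = 900.00, centroid at (5.00, 63.00).
top flange: A = 85 × 12 = 1020.00, centroid at (-32.50, 114.00).
ΣA = 3090.00 mm²
ΣAx̄ = (1170.00)(42.50) + (900.00)(5.00) + (1020.00)(-32.50) = 21075.00 mm³
ΣAȳ = (1170.00)(9.00) + (900.00)(63.00) + (1020.00)(114.00) = 183510.00 mm³
x̄ = 21075.00 / 3090.00 = 6.82 mm
ȳ = 183510.00 / 3090.00 = 59.39 mm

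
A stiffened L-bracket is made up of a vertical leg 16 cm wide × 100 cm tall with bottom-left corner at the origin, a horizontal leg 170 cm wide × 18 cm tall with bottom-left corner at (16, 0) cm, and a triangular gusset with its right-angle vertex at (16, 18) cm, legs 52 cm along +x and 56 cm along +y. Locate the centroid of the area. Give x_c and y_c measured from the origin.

vertical leg: A = 16 × 100 = 1600.00, centroid at (8.00, 50.00).
horizontal leg: A = 170 × 18 = 3060.00, centroid at (101.00, 9.00).
gusset: A = ½·52·56 = 1456.00, centroid at (33.33, 36.67).
ΣA = 6116.00 cm²
ΣAx_c = (1600.00)(8.00) + (3060.00)(101.00) + (1456.00)(33.33) = 370393.33 cm³
ΣAy_c = (1600.00)(50.00) + (3060.00)(9.00) + (1456.00)(36.67) = 160926.67 cm³
x_c = 370393.33 / 6116.00 = 60.56 cm
y_c = 160926.67 / 6116.00 = 26.31 cm

x_c = 60.56 cm, y_c = 26.31 cm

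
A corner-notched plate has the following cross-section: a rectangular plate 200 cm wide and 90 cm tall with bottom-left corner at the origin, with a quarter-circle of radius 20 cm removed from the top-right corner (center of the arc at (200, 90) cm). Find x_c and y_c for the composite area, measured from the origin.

x_c = 98.37 cm, y_c = 44.35 cm

Part | A | x̄ᵢ | ȳᵢ | A·x̄ᵢ | A·ȳᵢ
plate | 18000.00 | 100.00 | 45.00 | 1800000.00 | 810000.00
removed quarter-circle | -314.16 | 191.51 | 81.51 | -60165.19 | -25607.67
Σ | 17685.84 |  |  | 1739834.81 | 784392.33
x_c = 1739834.81 / 17685.84 = 98.37 cm
y_c = 784392.33 / 17685.84 = 44.35 cm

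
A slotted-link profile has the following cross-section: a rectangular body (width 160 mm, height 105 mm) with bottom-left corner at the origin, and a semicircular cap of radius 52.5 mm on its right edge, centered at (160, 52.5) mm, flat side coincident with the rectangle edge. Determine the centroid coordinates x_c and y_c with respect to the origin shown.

Part | A | x̄ᵢ | ȳᵢ | A·x̄ᵢ | A·ȳᵢ
rectangular body | 16800.00 | 80.00 | 52.50 | 1344000.00 | 882000.00
semicircular end | 4329.51 | 182.28 | 52.50 | 789189.93 | 227299.14
Σ | 21129.51 |  |  | 2133189.93 | 1109299.14
x_c = 2133189.93 / 21129.51 = 100.96 mm
y_c = 1109299.14 / 21129.51 = 52.50 mm

x_c = 100.96 mm, y_c = 52.50 mm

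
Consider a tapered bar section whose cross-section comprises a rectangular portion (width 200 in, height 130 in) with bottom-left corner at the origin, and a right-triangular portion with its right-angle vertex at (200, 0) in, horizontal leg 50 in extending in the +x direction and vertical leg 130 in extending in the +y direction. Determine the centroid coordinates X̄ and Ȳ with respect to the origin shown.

X̄ = 112.96 in, Ȳ = 62.59 in

rectangular portion: A = 200 × 130 = 26000.00, centroid at (100.00, 65.00).
triangular portion: A = ½·50·130 = 3250.00, centroid at (216.67, 43.33).
ΣA = 29250.00 in²
ΣAX̄ = (26000.00)(100.00) + (3250.00)(216.67) = 3304166.67 in³
ΣAȲ = (26000.00)(65.00) + (3250.00)(43.33) = 1830833.33 in³
X̄ = 3304166.67 / 29250.00 = 112.96 in
Ȳ = 1830833.33 / 29250.00 = 62.59 in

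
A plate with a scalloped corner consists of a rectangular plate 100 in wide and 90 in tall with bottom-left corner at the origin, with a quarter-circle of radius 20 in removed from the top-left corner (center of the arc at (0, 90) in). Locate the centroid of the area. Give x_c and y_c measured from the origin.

x_c = 51.50 in, y_c = 43.68 in

plate: A = 100 × 90 = 9000.00, centroid at (50.00, 45.00).
removed quarter-circle: A = −¼π·20² = -314.16, centroid at (8.49, 81.51).
ΣA = 8685.84 in², ΣAx_c = 447333.33 in³, ΣAy_c = 379392.33 in³.
x_c = 447333.33/8685.84 = 51.50 in; y_c = 379392.33/8685.84 = 43.68 in.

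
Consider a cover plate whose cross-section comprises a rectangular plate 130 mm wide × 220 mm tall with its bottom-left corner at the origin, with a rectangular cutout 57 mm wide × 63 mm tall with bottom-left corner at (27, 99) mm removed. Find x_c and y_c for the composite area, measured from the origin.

x_c = 66.36 mm, y_c = 107.06 mm

Part | A | x̄ᵢ | ȳᵢ | A·x̄ᵢ | A·ȳᵢ
plate | 28600.00 | 65.00 | 110.00 | 1859000.00 | 3146000.00
hole | -3591.00 | 55.50 | 130.50 | -199300.50 | -468625.50
Σ | 25009.00 |  |  | 1659699.50 | 2677374.50
x_c = 1659699.50 / 25009.00 = 66.36 mm
y_c = 2677374.50 / 25009.00 = 107.06 mm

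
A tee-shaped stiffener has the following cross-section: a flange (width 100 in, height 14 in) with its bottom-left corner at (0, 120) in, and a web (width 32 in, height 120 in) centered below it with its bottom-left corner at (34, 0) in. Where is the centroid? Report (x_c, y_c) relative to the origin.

x_c = 50.00 in, y_c = 77.90 in

web: A = 32 × 120 = 3840.00, centroid at (50.00, 60.00).
flange: A = 100 × 14 = 1400.00, centroid at (50.00, 127.00).
ΣA = 5240.00 in²
ΣAx_c = (3840.00)(50.00) + (1400.00)(50.00) = 262000.00 in³
ΣAy_c = (3840.00)(60.00) + (1400.00)(127.00) = 408200.00 in³
x_c = 262000.00 / 5240.00 = 50.00 in
y_c = 408200.00 / 5240.00 = 77.90 in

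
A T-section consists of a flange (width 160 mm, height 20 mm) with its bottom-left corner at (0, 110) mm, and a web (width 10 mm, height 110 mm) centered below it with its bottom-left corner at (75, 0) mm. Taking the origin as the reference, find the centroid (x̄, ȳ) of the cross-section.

Part | A | x̄ᵢ | ȳᵢ | A·x̄ᵢ | A·ȳᵢ
web | 1100.00 | 80.00 | 55.00 | 88000.00 | 60500.00
flange | 3200.00 | 80.00 | 120.00 | 256000.00 | 384000.00
Σ | 4300.00 |  |  | 344000.00 | 444500.00
x̄ = 344000.00 / 4300.00 = 80.00 mm
ȳ = 444500.00 / 4300.00 = 103.37 mm

x̄ = 80.00 mm, ȳ = 103.37 mm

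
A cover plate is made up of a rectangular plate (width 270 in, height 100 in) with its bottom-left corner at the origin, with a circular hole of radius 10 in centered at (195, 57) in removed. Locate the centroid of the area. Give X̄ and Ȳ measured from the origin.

X̄ = 134.29 in, Ȳ = 49.92 in

Part | A | x̄ᵢ | ȳᵢ | A·x̄ᵢ | A·ȳᵢ
plate | 27000.00 | 135.00 | 50.00 | 3645000.00 | 1350000.00
hole | -314.16 | 195.00 | 57.00 | -61261.06 | -17907.08
Σ | 26685.84 |  |  | 3583738.94 | 1332092.92
X̄ = 3583738.94 / 26685.84 = 134.29 in
Ȳ = 1332092.92 / 26685.84 = 49.92 in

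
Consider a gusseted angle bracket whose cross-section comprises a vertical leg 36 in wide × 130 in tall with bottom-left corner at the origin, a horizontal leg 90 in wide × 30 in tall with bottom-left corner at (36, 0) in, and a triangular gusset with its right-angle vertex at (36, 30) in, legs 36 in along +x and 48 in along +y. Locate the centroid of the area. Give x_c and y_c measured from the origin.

vertical leg: A = 36 × 130 = 4680.00, centroid at (18.00, 65.00).
horizontal leg: A = 90 × 30 = 2700.00, centroid at (81.00, 15.00).
gusset: A = ½·36·48 = 864.00, centroid at (48.00, 46.00).
ΣA = 8244.00 in²
ΣAx_c = (4680.00)(18.00) + (2700.00)(81.00) + (864.00)(48.00) = 344412.00 in³
ΣAy_c = (4680.00)(65.00) + (2700.00)(15.00) + (864.00)(46.00) = 384444.00 in³
x_c = 344412.00 / 8244.00 = 41.78 in
y_c = 384444.00 / 8244.00 = 46.63 in

x_c = 41.78 in, y_c = 46.63 in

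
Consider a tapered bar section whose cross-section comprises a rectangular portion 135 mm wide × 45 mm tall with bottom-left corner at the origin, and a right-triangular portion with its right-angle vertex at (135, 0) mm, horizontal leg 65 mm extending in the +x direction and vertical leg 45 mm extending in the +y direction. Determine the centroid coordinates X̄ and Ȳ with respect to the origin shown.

X̄ = 84.80 mm, Ȳ = 21.04 mm

rectangular portion: A = 135 × 45 = 6075.00, centroid at (67.50, 22.50).
triangular portion: A = ½·65·45 = 1462.50, centroid at (156.67, 15.00).
ΣA = 7537.50 mm², ΣAX̄ = 639187.50 mm³, ΣAȲ = 158625.00 mm³.
X̄ = 639187.50/7537.50 = 84.80 mm; Ȳ = 158625.00/7537.50 = 21.04 mm.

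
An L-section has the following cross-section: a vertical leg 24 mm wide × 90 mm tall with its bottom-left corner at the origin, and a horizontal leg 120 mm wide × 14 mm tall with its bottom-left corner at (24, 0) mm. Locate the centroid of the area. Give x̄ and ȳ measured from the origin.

x̄ = 43.50 mm, ȳ = 28.38 mm

Part | A | x̄ᵢ | ȳᵢ | A·x̄ᵢ | A·ȳᵢ
vertical leg | 2160.00 | 12.00 | 45.00 | 25920.00 | 97200.00
horizontal leg | 1680.00 | 84.00 | 7.00 | 141120.00 | 11760.00
Σ | 3840.00 |  |  | 167040.00 | 108960.00
x̄ = 167040.00 / 3840.00 = 43.50 mm
ȳ = 108960.00 / 3840.00 = 28.38 mm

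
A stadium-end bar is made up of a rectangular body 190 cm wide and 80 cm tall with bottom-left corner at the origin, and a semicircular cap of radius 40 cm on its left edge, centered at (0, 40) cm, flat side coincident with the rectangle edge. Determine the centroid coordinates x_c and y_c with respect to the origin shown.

rectangular body: A = 190 × 80 = 15200.00, centroid at (95.00, 40.00).
semicircular end: A = ½π·40² = 2513.27, centroid at (-16.98, 40.00).
ΣA = 17713.27 cm², ΣAx_c = 1401333.33 cm³, ΣAy_c = 708530.96 cm³.
x_c = 1401333.33/17713.27 = 79.11 cm; y_c = 708530.96/17713.27 = 40.00 cm.

x_c = 79.11 cm, y_c = 40.00 cm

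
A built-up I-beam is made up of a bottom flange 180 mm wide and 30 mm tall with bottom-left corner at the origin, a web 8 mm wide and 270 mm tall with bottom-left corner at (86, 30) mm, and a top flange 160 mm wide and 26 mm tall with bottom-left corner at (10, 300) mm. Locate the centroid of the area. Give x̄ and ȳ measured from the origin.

x̄ = 90.00 mm, ȳ = 148.42 mm

bottom flange: A = 180 × 30 = 5400.00, centroid at (90.00, 15.00).
web: A = 8 × 270 = 2160.00, centroid at (90.00, 165.00).
top flange: A = 160 × 26 = 4160.00, centroid at (90.00, 313.00).
ΣA = 11720.00 mm², ΣAx̄ = 1054800.00 mm³, ΣAȳ = 1739480.00 mm³.
x̄ = 1054800.00/11720.00 = 90.00 mm; ȳ = 1739480.00/11720.00 = 148.42 mm.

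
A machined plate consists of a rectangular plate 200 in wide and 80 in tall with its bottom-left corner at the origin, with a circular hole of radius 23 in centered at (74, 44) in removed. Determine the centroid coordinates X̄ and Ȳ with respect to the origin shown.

X̄ = 103.01 in, Ȳ = 39.54 in

Part | A | x̄ᵢ | ȳᵢ | A·x̄ᵢ | A·ȳᵢ
plate | 16000.00 | 100.00 | 40.00 | 1600000.00 | 640000.00
hole | -1661.90 | 74.00 | 44.00 | -122980.79 | -73123.71
Σ | 14338.10 |  |  | 1477019.21 | 566876.29
X̄ = 1477019.21 / 14338.10 = 103.01 in
Ȳ = 566876.29 / 14338.10 = 39.54 in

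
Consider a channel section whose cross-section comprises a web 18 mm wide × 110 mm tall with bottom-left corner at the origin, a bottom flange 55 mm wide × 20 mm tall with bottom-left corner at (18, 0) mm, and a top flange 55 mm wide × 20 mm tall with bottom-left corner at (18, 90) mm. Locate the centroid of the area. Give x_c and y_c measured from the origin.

web: A = 18 × 110 = 1980.00, centroid at (9.00, 55.00).
bottom flange: A = 55 × 20 = 1100.00, centroid at (45.50, 10.00).
top flange: A = 55 × 20 = 1100.00, centroid at (45.50, 100.00).
ΣA = 4180.00 mm²
ΣAx_c = (1980.00)(9.00) + (1100.00)(45.50) + (1100.00)(45.50) = 117920.00 mm³
ΣAy_c = (1980.00)(55.00) + (1100.00)(10.00) + (1100.00)(100.00) = 229900.00 mm³
x_c = 117920.00 / 4180.00 = 28.21 mm
y_c = 229900.00 / 4180.00 = 55.00 mm

x_c = 28.21 mm, y_c = 55.00 mm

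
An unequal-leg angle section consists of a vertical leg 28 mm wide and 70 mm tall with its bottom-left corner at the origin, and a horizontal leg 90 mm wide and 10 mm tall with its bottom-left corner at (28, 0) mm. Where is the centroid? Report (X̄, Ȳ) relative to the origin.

X̄ = 32.57 mm, Ȳ = 25.56 mm

Part | A | x̄ᵢ | ȳᵢ | A·x̄ᵢ | A·ȳᵢ
vertical leg | 1960.00 | 14.00 | 35.00 | 27440.00 | 68600.00
horizontal leg | 900.00 | 73.00 | 5.00 | 65700.00 | 4500.00
Σ | 2860.00 |  |  | 93140.00 | 73100.00
X̄ = 93140.00 / 2860.00 = 32.57 mm
Ȳ = 73100.00 / 2860.00 = 25.56 mm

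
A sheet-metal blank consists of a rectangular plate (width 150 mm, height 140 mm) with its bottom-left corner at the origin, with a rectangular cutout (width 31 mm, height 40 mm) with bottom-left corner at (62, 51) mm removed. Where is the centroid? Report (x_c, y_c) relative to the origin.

x_c = 74.84 mm, y_c = 69.94 mm

Part | A | x̄ᵢ | ȳᵢ | A·x̄ᵢ | A·ȳᵢ
plate | 21000.00 | 75.00 | 70.00 | 1575000.00 | 1470000.00
hole | -1240.00 | 77.50 | 71.00 | -96100.00 | -88040.00
Σ | 19760.00 |  |  | 1478900.00 | 1381960.00
x_c = 1478900.00 / 19760.00 = 74.84 mm
y_c = 1381960.00 / 19760.00 = 69.94 mm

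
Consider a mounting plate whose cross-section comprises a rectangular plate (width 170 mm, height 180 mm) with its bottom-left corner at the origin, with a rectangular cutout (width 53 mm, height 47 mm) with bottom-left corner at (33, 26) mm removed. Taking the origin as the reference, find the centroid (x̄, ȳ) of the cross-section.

Part | A | x̄ᵢ | ȳᵢ | A·x̄ᵢ | A·ȳᵢ
plate | 30600.00 | 85.00 | 90.00 | 2601000.00 | 2754000.00
hole | -2491.00 | 59.50 | 49.50 | -148214.50 | -123304.50
Σ | 28109.00 |  |  | 2452785.50 | 2630695.50
x̄ = 2452785.50 / 28109.00 = 87.26 mm
ȳ = 2630695.50 / 28109.00 = 93.59 mm

x̄ = 87.26 mm, ȳ = 93.59 mm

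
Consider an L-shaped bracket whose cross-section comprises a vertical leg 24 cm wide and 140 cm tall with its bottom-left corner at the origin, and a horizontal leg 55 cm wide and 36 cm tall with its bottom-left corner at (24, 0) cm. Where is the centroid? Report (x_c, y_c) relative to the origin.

Part | A | x̄ᵢ | ȳᵢ | A·x̄ᵢ | A·ȳᵢ
vertical leg | 3360.00 | 12.00 | 70.00 | 40320.00 | 235200.00
horizontal leg | 1980.00 | 51.50 | 18.00 | 101970.00 | 35640.00
Σ | 5340.00 |  |  | 142290.00 | 270840.00
x_c = 142290.00 / 5340.00 = 26.65 cm
y_c = 270840.00 / 5340.00 = 50.72 cm

x_c = 26.65 cm, y_c = 50.72 cm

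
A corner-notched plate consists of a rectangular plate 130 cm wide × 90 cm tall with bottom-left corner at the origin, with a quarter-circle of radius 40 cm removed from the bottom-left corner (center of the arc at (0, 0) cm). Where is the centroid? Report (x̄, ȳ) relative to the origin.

plate: A = 130 × 90 = 11700.00, centroid at (65.00, 45.00).
removed quarter-circle: A = −¼π·40² = -1256.64, centroid at (16.98, 16.98).
ΣA = 10443.36 cm²
ΣAx̄ = (11700.00)(65.00) + (-1256.64)(16.98) = 739166.67 cm³
ΣAȳ = (11700.00)(45.00) + (-1256.64)(16.98) = 505166.67 cm³
x̄ = 739166.67 / 10443.36 = 70.78 cm
ȳ = 505166.67 / 10443.36 = 48.37 cm

x̄ = 70.78 cm, ȳ = 48.37 cm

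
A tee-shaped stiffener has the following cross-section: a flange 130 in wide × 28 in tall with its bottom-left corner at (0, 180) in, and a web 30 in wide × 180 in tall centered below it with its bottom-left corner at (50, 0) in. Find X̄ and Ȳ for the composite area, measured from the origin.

web: A = 30 × 180 = 5400.00, centroid at (65.00, 90.00).
flange: A = 130 × 28 = 3640.00, centroid at (65.00, 194.00).
ΣA = 9040.00 in², ΣAX̄ = 587600.00 in³, ΣAȲ = 1192160.00 in³.
X̄ = 587600.00/9040.00 = 65.00 in; Ȳ = 1192160.00/9040.00 = 131.88 in.

X̄ = 65.00 in, Ȳ = 131.88 in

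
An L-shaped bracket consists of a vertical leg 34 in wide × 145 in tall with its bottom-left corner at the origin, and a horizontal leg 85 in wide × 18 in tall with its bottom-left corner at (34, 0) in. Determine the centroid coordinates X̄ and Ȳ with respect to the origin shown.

X̄ = 31.09 in, Ȳ = 57.46 in

Part | A | x̄ᵢ | ȳᵢ | A·x̄ᵢ | A·ȳᵢ
vertical leg | 4930.00 | 17.00 | 72.50 | 83810.00 | 357425.00
horizontal leg | 1530.00 | 76.50 | 9.00 | 117045.00 | 13770.00
Σ | 6460.00 |  |  | 200855.00 | 371195.00
X̄ = 200855.00 / 6460.00 = 31.09 in
Ȳ = 371195.00 / 6460.00 = 57.46 in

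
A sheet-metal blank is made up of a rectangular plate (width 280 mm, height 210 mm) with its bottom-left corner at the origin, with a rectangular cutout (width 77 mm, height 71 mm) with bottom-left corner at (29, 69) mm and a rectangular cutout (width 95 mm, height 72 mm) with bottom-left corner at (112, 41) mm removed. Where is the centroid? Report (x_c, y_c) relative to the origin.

plate: A = 280 × 210 = 58800.00, centroid at (140.00, 105.00).
hole 1: A = −(77 × 71) = -5467.00, centroid at (67.50, 104.50).
hole 2: A = −(95 × 72) = -6840.00, centroid at (159.50, 77.00).
ΣA = 46493.00 mm², ΣAx_c = 6771997.50 mm³, ΣAy_c = 5076018.50 mm³.
x_c = 6771997.50/46493.00 = 145.66 mm; y_c = 5076018.50/46493.00 = 109.18 mm.

x_c = 145.66 mm, y_c = 109.18 mm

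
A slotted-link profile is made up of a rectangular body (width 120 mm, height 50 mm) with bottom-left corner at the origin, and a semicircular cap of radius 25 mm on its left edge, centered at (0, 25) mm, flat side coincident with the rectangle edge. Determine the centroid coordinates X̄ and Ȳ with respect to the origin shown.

X̄ = 50.07 mm, Ȳ = 25.00 mm

rectangular body: A = 120 × 50 = 6000.00, centroid at (60.00, 25.00).
semicircular end: A = ½π·25² = 981.75, centroid at (-10.61, 25.00).
ΣA = 6981.75 mm², ΣAX̄ = 349583.33 mm³, ΣAȲ = 174543.69 mm³.
X̄ = 349583.33/6981.75 = 50.07 mm; Ȳ = 174543.69/6981.75 = 25.00 mm.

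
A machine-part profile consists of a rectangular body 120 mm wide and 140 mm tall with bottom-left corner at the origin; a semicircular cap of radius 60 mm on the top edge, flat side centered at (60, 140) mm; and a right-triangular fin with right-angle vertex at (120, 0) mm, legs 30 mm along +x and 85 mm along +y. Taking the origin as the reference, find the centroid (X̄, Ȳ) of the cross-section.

X̄ = 63.76 mm, Ȳ = 90.51 mm

rectangular body: A = 120 × 140 = 16800.00, centroid at (60.00, 70.00).
semicircular top: A = ½π·60² = 5654.87, centroid at (60.00, 165.46).
triangular fin: A = ½·30·85 = 1275.00, centroid at (130.00, 28.33).
ΣA = 23729.87 mm², ΣAX̄ = 1513042.01 mm³, ΣAȲ = 2147806.35 mm³.
X̄ = 1513042.01/23729.87 = 63.76 mm; Ȳ = 2147806.35/23729.87 = 90.51 mm.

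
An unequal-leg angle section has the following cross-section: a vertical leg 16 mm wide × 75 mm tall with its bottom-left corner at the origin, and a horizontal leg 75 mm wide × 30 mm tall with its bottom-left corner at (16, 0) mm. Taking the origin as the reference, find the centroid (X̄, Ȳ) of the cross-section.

X̄ = 37.67 mm, Ȳ = 22.83 mm

Part | A | x̄ᵢ | ȳᵢ | A·x̄ᵢ | A·ȳᵢ
vertical leg | 1200.00 | 8.00 | 37.50 | 9600.00 | 45000.00
horizontal leg | 2250.00 | 53.50 | 15.00 | 120375.00 | 33750.00
Σ | 3450.00 |  |  | 129975.00 | 78750.00
X̄ = 129975.00 / 3450.00 = 37.67 mm
Ȳ = 78750.00 / 3450.00 = 22.83 mm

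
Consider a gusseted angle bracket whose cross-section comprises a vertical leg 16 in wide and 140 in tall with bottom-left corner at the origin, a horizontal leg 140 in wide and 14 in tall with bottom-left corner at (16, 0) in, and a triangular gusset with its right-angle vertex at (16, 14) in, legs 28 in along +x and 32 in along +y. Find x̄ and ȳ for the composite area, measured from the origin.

Part | A | x̄ᵢ | ȳᵢ | A·x̄ᵢ | A·ȳᵢ
vertical leg | 2240.00 | 8.00 | 70.00 | 17920.00 | 156800.00
horizontal leg | 1960.00 | 86.00 | 7.00 | 168560.00 | 13720.00
gusset | 448.00 | 25.33 | 24.67 | 11349.33 | 11050.67
Σ | 4648.00 |  |  | 197829.33 | 181570.67
x̄ = 197829.33 / 4648.00 = 42.56 in
ȳ = 181570.67 / 4648.00 = 39.06 in

x̄ = 42.56 in, ȳ = 39.06 in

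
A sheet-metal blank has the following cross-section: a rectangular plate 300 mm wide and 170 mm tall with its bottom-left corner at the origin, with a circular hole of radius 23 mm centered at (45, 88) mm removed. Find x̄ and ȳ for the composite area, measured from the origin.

x̄ = 153.54 mm, ȳ = 84.90 mm

plate: A = 300 × 170 = 51000.00, centroid at (150.00, 85.00).
hole: A = −π·23² = -1661.90, centroid at (45.00, 88.00).
ΣA = 49338.10 mm², ΣAx̄ = 7575214.39 mm³, ΣAȳ = 4188752.58 mm³.
x̄ = 7575214.39/49338.10 = 153.54 mm; ȳ = 4188752.58/49338.10 = 84.90 mm.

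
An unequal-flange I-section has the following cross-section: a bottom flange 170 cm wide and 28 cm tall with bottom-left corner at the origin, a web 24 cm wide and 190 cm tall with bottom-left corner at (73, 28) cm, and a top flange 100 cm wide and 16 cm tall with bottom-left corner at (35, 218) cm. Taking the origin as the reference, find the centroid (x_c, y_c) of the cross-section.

x_c = 85.00 cm, y_c = 90.58 cm

Part | A | x̄ᵢ | ȳᵢ | A·x̄ᵢ | A·ȳᵢ
bottom flange | 4760.00 | 85.00 | 14.00 | 404600.00 | 66640.00
web | 4560.00 | 85.00 | 123.00 | 387600.00 | 560880.00
top flange | 1600.00 | 85.00 | 226.00 | 136000.00 | 361600.00
Σ | 10920.00 |  |  | 928200.00 | 989120.00
x_c = 928200.00 / 10920.00 = 85.00 cm
y_c = 989120.00 / 10920.00 = 90.58 cm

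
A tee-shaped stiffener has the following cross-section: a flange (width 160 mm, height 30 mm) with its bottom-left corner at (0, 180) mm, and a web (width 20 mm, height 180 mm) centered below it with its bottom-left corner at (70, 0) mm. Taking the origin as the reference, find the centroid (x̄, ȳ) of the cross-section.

x̄ = 80.00 mm, ȳ = 150.00 mm

web: A = 20 × 180 = 3600.00, centroid at (80.00, 90.00).
flange: A = 160 × 30 = 4800.00, centroid at (80.00, 195.00).
ΣA = 8400.00 mm², ΣAx̄ = 672000.00 mm³, ΣAȳ = 1260000.00 mm³.
x̄ = 672000.00/8400.00 = 80.00 mm; ȳ = 1260000.00/8400.00 = 150.00 mm.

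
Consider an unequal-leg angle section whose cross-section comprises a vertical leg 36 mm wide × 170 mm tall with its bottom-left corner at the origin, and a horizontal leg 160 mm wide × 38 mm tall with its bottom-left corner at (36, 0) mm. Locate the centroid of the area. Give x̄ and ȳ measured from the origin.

x̄ = 66.84 mm, ȳ = 52.11 mm

vertical leg: A = 36 × 170 = 6120.00, centroid at (18.00, 85.00).
horizontal leg: A = 160 × 38 = 6080.00, centroid at (116.00, 19.00).
ΣA = 12200.00 mm²
ΣAx̄ = (6120.00)(18.00) + (6080.00)(116.00) = 815440.00 mm³
ΣAȳ = (6120.00)(85.00) + (6080.00)(19.00) = 635720.00 mm³
x̄ = 815440.00 / 12200.00 = 66.84 mm
ȳ = 635720.00 / 12200.00 = 52.11 mm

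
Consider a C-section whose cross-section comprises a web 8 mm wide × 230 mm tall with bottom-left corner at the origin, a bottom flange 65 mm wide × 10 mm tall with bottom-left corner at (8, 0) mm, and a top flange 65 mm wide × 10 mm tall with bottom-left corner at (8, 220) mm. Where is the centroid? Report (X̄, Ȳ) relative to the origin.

X̄ = 19.11 mm, Ȳ = 115.00 mm

Part | A | x̄ᵢ | ȳᵢ | A·x̄ᵢ | A·ȳᵢ
web | 1840.00 | 4.00 | 115.00 | 7360.00 | 211600.00
bottom flange | 650.00 | 40.50 | 5.00 | 26325.00 | 3250.00
top flange | 650.00 | 40.50 | 225.00 | 26325.00 | 146250.00
Σ | 3140.00 |  |  | 60010.00 | 361100.00
X̄ = 60010.00 / 3140.00 = 19.11 mm
Ȳ = 361100.00 / 3140.00 = 115.00 mm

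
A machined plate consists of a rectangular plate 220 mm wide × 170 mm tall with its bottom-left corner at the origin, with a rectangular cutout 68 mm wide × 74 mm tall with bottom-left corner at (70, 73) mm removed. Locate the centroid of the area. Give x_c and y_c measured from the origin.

Part | A | x̄ᵢ | ȳᵢ | A·x̄ᵢ | A·ȳᵢ
plate | 37400.00 | 110.00 | 85.00 | 4114000.00 | 3179000.00
hole | -5032.00 | 104.00 | 110.00 | -523328.00 | -553520.00
Σ | 32368.00 |  |  | 3590672.00 | 2625480.00
x_c = 3590672.00 / 32368.00 = 110.93 mm
y_c = 2625480.00 / 32368.00 = 81.11 mm

x_c = 110.93 mm, y_c = 81.11 mm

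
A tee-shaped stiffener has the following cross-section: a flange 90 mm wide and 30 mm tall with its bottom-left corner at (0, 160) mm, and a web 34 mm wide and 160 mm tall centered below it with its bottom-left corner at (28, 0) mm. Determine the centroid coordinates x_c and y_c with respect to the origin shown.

x_c = 45.00 mm, y_c = 111.51 mm

web: A = 34 × 160 = 5440.00, centroid at (45.00, 80.00).
flange: A = 90 × 30 = 2700.00, centroid at (45.00, 175.00).
ΣA = 8140.00 mm²
ΣAx_c = (5440.00)(45.00) + (2700.00)(45.00) = 366300.00 mm³
ΣAy_c = (5440.00)(80.00) + (2700.00)(175.00) = 907700.00 mm³
x_c = 366300.00 / 8140.00 = 45.00 mm
y_c = 907700.00 / 8140.00 = 111.51 mm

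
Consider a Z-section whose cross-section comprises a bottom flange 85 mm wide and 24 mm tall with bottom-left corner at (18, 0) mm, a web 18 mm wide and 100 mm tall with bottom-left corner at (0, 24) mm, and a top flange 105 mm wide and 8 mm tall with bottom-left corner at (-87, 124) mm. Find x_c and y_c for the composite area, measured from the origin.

Part | A | x̄ᵢ | ȳᵢ | A·x̄ᵢ | A·ȳᵢ
bottom flange | 2040.00 | 60.50 | 12.00 | 123420.00 | 24480.00
web | 1800.00 | 9.00 | 74.00 | 16200.00 | 133200.00
top flange | 840.00 | -34.50 | 128.00 | -28980.00 | 107520.00
Σ | 4680.00 |  |  | 110640.00 | 265200.00
x_c = 110640.00 / 4680.00 = 23.64 mm
y_c = 265200.00 / 4680.00 = 56.67 mm

x_c = 23.64 mm, y_c = 56.67 mm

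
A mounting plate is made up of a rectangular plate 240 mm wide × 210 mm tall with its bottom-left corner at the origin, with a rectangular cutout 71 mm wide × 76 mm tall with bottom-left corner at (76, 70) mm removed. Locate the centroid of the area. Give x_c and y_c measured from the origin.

x_c = 121.02 mm, y_c = 104.64 mm

plate: A = 240 × 210 = 50400.00, centroid at (120.00, 105.00).
hole: A = −(71 × 76) = -5396.00, centroid at (111.50, 108.00).
ΣA = 45004.00 mm²
ΣAx_c = (50400.00)(120.00) + (-5396.00)(111.50) = 5446346.00 mm³
ΣAy_c = (50400.00)(105.00) + (-5396.00)(108.00) = 4709232.00 mm³
x_c = 5446346.00 / 45004.00 = 121.02 mm
y_c = 4709232.00 / 45004.00 = 104.64 mm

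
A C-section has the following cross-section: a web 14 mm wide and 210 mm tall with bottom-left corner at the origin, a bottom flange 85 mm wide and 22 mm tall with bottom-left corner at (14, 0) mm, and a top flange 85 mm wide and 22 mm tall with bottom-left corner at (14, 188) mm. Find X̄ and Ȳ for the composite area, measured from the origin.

Part | A | x̄ᵢ | ȳᵢ | A·x̄ᵢ | A·ȳᵢ
web | 2940.00 | 7.00 | 105.00 | 20580.00 | 308700.00
bottom flange | 1870.00 | 56.50 | 11.00 | 105655.00 | 20570.00
top flange | 1870.00 | 56.50 | 199.00 | 105655.00 | 372130.00
Σ | 6680.00 |  |  | 231890.00 | 701400.00
X̄ = 231890.00 / 6680.00 = 34.71 mm
Ȳ = 701400.00 / 6680.00 = 105.00 mm

X̄ = 34.71 mm, Ȳ = 105.00 mm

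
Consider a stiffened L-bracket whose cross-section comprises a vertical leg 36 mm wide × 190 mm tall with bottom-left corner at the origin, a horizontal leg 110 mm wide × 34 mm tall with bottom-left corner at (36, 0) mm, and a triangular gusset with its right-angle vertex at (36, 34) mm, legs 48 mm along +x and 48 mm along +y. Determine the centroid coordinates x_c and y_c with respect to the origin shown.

vertical leg: A = 36 × 190 = 6840.00, centroid at (18.00, 95.00).
horizontal leg: A = 110 × 34 = 3740.00, centroid at (91.00, 17.00).
gusset: A = ½·48·48 = 1152.00, centroid at (52.00, 50.00).
ΣA = 11732.00 mm², ΣAx_c = 523364.00 mm³, ΣAy_c = 770980.00 mm³.
x_c = 523364.00/11732.00 = 44.61 mm; y_c = 770980.00/11732.00 = 65.72 mm.

x_c = 44.61 mm, y_c = 65.72 mm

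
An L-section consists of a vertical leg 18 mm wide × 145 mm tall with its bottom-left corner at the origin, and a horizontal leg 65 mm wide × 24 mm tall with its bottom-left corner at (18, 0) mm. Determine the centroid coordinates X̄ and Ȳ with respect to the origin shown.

Part | A | x̄ᵢ | ȳᵢ | A·x̄ᵢ | A·ȳᵢ
vertical leg | 2610.00 | 9.00 | 72.50 | 23490.00 | 189225.00
horizontal leg | 1560.00 | 50.50 | 12.00 | 78780.00 | 18720.00
Σ | 4170.00 |  |  | 102270.00 | 207945.00
X̄ = 102270.00 / 4170.00 = 24.53 mm
Ȳ = 207945.00 / 4170.00 = 49.87 mm

X̄ = 24.53 mm, Ȳ = 49.87 mm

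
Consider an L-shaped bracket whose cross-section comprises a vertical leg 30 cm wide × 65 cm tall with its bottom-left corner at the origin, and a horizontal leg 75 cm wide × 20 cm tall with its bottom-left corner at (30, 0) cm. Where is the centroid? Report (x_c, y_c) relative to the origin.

x_c = 37.83 cm, y_c = 22.72 cm

vertical leg: A = 30 × 65 = 1950.00, centroid at (15.00, 32.50).
horizontal leg: A = 75 × 20 = 1500.00, centroid at (67.50, 10.00).
ΣA = 3450.00 cm², ΣAx_c = 130500.00 cm³, ΣAy_c = 78375.00 cm³.
x_c = 130500.00/3450.00 = 37.83 cm; y_c = 78375.00/3450.00 = 22.72 cm.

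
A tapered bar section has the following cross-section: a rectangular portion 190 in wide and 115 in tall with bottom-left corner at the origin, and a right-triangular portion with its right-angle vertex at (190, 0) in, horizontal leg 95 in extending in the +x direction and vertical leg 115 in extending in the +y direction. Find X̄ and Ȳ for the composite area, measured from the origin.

X̄ = 120.33 in, Ȳ = 53.67 in

Part | A | x̄ᵢ | ȳᵢ | A·x̄ᵢ | A·ȳᵢ
rectangular portion | 21850.00 | 95.00 | 57.50 | 2075750.00 | 1256375.00
triangular portion | 5462.50 | 221.67 | 38.33 | 1210854.17 | 209395.83
Σ | 27312.50 |  |  | 3286604.17 | 1465770.83
X̄ = 3286604.17 / 27312.50 = 120.33 in
Ȳ = 1465770.83 / 27312.50 = 53.67 in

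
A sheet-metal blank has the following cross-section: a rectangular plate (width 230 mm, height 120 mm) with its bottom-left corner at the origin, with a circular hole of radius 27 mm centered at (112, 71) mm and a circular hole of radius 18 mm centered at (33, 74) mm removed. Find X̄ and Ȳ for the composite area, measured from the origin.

plate: A = 230 × 120 = 27600.00, centroid at (115.00, 60.00).
hole 1: A = −π·27² = -2290.22, centroid at (112.00, 71.00).
hole 2: A = −π·18² = -1017.88, centroid at (33.00, 74.00).
ΣA = 24291.90 mm²
ΣAX̄ = (27600.00)(115.00) + (-2290.22)(112.00) + (-1017.88)(33.00) = 2883905.33 mm³
ΣAȲ = (27600.00)(60.00) + (-2290.22)(71.00) + (-1017.88)(74.00) = 1418071.48 mm³
X̄ = 2883905.33 / 24291.90 = 118.72 mm
Ȳ = 1418071.48 / 24291.90 = 58.38 mm

X̄ = 118.72 mm, Ȳ = 58.38 mm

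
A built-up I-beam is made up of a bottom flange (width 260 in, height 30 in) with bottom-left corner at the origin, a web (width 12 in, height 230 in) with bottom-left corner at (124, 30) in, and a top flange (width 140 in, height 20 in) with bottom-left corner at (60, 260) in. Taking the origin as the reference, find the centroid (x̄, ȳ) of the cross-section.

bottom flange: A = 260 × 30 = 7800.00, centroid at (130.00, 15.00).
web: A = 12 × 230 = 2760.00, centroid at (130.00, 145.00).
top flange: A = 140 × 20 = 2800.00, centroid at (130.00, 270.00).
ΣA = 13360.00 in²
ΣAx̄ = (7800.00)(130.00) + (2760.00)(130.00) + (2800.00)(130.00) = 1736800.00 in³
ΣAȳ = (7800.00)(15.00) + (2760.00)(145.00) + (2800.00)(270.00) = 1273200.00 in³
x̄ = 1736800.00 / 13360.00 = 130.00 in
ȳ = 1273200.00 / 13360.00 = 95.30 in

x̄ = 130.00 in, ȳ = 95.30 in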